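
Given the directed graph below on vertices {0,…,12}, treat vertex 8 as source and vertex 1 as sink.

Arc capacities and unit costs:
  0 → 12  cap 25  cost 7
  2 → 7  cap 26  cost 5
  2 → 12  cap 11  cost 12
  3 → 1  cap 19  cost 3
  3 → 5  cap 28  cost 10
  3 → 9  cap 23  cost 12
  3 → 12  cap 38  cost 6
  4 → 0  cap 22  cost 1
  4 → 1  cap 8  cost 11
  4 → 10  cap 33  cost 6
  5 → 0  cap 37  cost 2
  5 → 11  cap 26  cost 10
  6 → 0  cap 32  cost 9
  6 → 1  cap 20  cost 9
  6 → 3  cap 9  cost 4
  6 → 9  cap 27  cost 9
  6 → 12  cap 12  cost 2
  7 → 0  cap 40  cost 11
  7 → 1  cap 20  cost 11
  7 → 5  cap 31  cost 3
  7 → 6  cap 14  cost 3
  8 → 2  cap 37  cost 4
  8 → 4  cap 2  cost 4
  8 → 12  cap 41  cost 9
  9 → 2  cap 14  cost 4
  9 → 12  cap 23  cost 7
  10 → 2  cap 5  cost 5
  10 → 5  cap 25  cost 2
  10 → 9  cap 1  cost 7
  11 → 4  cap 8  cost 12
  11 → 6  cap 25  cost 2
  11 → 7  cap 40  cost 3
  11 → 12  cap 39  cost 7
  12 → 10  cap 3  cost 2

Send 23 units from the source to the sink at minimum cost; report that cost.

Minimum cost for 23 units: 441

shortest-cost path #1: 8→4→1 push 2 @ unit cost 15 (adds 30)
shortest-cost path #2: 8→2→7→6→3→1 push 9 @ unit cost 19 (adds 171)
shortest-cost path #3: 8→2→7→1 push 12 @ unit cost 20 (adds 240)
total cost = 441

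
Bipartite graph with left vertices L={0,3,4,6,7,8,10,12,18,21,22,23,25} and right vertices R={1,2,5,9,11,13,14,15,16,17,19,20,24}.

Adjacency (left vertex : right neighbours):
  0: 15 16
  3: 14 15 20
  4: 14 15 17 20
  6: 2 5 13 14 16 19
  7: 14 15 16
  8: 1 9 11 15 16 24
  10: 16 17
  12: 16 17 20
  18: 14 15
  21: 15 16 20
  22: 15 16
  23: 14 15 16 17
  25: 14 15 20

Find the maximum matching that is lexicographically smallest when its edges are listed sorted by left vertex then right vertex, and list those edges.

|M| = 7 (so the lex-smallest maximum matching has 7 edges)
process left vertices in ascending order; for each, take the smallest-labelled available neighbour that still permits 7 edges overall, or leave it unmatched if none does
lex-smallest matching: {0-15, 3-14, 4-17, 6-2, 7-16, 8-1, 12-20}

Lex-smallest maximum matching: {(0,15), (3,14), (4,17), (6,2), (7,16), (8,1), (12,20)}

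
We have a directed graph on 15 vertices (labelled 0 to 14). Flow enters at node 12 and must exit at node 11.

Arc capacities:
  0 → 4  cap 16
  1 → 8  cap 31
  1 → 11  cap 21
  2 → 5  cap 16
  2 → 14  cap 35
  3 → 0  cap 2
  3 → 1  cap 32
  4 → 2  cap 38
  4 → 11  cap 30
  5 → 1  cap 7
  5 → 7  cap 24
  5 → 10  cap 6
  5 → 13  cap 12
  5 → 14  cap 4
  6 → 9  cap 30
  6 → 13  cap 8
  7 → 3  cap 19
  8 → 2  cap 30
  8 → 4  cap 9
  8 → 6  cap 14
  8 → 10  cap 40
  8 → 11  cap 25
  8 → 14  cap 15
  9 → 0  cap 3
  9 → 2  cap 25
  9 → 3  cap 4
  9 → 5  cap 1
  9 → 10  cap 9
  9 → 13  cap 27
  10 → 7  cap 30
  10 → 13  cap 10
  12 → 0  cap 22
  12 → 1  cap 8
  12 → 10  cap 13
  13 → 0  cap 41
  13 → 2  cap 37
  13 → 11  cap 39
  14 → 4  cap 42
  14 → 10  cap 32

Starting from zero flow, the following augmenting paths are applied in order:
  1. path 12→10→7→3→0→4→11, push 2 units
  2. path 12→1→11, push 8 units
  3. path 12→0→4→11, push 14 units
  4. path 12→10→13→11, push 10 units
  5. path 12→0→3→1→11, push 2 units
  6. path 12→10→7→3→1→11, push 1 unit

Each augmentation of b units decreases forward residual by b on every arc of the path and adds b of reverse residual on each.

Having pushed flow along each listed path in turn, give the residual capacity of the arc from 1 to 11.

Residual capacity of (1,11): 10

after path 1 (12→10→7→3→0→4→11, push 2): res(1,11)=21
after path 2 (12→1→11, push 8): res(1,11)=13
after path 3 (12→0→4→11, push 14): res(1,11)=13
after path 4 (12→10→13→11, push 10): res(1,11)=13
after path 5 (12→0→3→1→11, push 2): res(1,11)=11
after path 6 (12→10→7→3→1→11, push 1): res(1,11)=10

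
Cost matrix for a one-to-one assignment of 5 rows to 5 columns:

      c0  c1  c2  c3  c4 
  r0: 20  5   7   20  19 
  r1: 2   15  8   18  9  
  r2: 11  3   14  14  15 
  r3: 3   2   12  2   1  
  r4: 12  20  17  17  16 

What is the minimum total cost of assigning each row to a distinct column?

one of 2 optimal assignments: row0→col2 (cost 7), row1→col0 (cost 2), row2→col1 (cost 3), row3→col3 (cost 2), row4→col4 (cost 16)
total = 7 + 2 + 3 + 2 + 16 = 30

Minimum assignment cost: 30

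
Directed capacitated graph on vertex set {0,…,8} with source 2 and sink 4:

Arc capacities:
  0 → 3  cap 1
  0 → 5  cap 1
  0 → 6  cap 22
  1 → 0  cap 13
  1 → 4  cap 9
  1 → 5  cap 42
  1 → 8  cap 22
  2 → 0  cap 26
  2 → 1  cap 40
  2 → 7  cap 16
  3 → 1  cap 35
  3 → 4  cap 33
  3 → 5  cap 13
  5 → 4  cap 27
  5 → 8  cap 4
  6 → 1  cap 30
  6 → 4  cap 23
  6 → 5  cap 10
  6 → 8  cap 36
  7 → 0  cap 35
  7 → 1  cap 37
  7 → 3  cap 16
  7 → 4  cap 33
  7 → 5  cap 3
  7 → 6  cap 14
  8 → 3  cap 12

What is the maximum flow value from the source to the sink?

augment #1: 2→1→4 bottleneck 9, total now 9
augment #2: 2→7→4 bottleneck 16, total now 25
augment #3: 2→0→3→4 bottleneck 1, total now 26
augment #4: 2→0→5→4 bottleneck 1, total now 27
augment #5: 2→0→6→4 bottleneck 22, total now 49
augment #6: 2→1→5→4 bottleneck 26, total now 75
augment #7: 2→1→8→3→4 bottleneck 5, total now 80

Maximum flow value: 80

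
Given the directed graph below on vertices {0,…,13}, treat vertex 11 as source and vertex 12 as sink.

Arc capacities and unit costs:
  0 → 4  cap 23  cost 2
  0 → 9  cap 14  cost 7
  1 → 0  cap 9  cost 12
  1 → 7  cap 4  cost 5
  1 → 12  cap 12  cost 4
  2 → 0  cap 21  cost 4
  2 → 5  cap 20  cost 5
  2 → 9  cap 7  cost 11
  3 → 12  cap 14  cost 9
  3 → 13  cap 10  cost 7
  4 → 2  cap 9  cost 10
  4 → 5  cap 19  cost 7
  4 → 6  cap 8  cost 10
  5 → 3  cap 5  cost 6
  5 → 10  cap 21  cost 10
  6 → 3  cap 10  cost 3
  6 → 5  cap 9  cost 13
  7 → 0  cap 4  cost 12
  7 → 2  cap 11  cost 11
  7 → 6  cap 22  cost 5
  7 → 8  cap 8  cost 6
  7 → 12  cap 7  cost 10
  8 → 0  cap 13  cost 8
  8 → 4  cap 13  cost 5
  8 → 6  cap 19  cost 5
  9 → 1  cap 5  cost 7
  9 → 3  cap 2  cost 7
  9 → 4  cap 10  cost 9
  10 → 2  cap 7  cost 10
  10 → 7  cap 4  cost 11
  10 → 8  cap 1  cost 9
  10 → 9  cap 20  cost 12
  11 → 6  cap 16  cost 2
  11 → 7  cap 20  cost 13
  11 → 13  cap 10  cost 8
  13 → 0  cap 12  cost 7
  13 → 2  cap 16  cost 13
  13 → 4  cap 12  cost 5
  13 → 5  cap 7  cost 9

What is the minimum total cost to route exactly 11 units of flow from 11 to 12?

shortest-cost path #1: 11→6→3→12 push 10 @ unit cost 14 (adds 140)
shortest-cost path #2: 11→7→12 push 1 @ unit cost 23 (adds 23)
total cost = 163

Minimum cost for 11 units: 163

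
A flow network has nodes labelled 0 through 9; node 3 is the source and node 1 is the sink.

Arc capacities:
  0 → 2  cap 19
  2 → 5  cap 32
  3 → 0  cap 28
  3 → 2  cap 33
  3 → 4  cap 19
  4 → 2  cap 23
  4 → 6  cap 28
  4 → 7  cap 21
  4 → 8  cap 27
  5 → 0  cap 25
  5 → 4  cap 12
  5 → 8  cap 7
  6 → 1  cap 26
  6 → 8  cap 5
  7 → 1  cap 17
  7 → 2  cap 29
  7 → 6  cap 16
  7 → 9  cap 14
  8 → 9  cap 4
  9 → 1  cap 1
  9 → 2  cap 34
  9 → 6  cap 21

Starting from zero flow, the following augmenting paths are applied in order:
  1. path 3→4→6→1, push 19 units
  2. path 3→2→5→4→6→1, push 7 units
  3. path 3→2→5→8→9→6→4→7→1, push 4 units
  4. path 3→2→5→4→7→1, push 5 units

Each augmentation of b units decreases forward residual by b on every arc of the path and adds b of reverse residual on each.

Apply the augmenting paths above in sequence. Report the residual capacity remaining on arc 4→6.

Residual capacity of (4,6): 6

after path 1 (3→4→6→1, push 19): res(4,6)=9
after path 2 (3→2→5→4→6→1, push 7): res(4,6)=2
after path 3 (3→2→5→8→9→6→4→7→1, push 4): res(4,6)=6
after path 4 (3→2→5→4→7→1, push 5): res(4,6)=6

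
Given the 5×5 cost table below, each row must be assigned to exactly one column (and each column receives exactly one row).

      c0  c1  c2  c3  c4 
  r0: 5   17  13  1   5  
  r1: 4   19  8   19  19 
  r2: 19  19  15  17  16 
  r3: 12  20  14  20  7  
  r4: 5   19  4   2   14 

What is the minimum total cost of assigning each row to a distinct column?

optimal assignment: row0→col3 (cost 1), row1→col0 (cost 4), row2→col1 (cost 19), row3→col4 (cost 7), row4→col2 (cost 4)
total = 1 + 4 + 19 + 7 + 4 = 35

Minimum assignment cost: 35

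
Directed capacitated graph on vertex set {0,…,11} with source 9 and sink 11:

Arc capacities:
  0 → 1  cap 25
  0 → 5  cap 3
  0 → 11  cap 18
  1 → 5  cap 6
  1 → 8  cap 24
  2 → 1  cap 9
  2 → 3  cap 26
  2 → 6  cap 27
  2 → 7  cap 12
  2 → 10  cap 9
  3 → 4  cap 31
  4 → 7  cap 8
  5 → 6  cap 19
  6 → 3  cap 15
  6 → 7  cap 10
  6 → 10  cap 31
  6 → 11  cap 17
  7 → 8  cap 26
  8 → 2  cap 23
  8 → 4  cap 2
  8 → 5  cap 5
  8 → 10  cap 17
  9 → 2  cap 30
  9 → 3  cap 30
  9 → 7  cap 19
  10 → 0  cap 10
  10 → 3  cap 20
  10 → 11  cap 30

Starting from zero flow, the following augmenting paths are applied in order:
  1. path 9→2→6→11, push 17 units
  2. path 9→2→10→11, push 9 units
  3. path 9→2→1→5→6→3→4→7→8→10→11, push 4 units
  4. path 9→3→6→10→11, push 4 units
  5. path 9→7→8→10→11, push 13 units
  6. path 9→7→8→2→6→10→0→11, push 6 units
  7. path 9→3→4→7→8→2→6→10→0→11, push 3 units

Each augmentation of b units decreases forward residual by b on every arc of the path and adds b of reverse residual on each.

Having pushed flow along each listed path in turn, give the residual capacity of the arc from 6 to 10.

Residual capacity of (6,10): 18

after path 1 (9→2→6→11, push 17): res(6,10)=31
after path 2 (9→2→10→11, push 9): res(6,10)=31
after path 3 (9→2→1→5→6→3→4→7→8→10→11, push 4): res(6,10)=31
after path 4 (9→3→6→10→11, push 4): res(6,10)=27
after path 5 (9→7→8→10→11, push 13): res(6,10)=27
after path 6 (9→7→8→2→6→10→0→11, push 6): res(6,10)=21
after path 7 (9→3→4→7→8→2→6→10→0→11, push 3): res(6,10)=18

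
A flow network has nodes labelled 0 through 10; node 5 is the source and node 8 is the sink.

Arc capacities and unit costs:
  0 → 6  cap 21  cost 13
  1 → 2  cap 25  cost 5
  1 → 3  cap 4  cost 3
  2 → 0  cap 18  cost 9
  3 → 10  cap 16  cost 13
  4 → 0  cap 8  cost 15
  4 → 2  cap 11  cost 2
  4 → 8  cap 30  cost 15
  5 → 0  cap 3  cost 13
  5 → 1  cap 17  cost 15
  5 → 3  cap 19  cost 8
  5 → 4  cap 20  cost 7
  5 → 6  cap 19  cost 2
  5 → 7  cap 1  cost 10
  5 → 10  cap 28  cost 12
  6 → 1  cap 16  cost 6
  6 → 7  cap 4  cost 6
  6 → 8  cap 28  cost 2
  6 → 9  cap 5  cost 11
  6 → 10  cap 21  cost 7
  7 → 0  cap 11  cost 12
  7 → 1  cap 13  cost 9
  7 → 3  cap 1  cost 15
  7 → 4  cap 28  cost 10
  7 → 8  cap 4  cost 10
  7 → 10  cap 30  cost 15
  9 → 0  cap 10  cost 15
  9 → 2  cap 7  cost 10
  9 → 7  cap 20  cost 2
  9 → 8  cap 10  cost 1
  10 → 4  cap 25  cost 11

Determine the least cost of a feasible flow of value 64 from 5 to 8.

shortest-cost path #1: 5→6→8 push 19 @ unit cost 4 (adds 76)
shortest-cost path #2: 5→7→8 push 1 @ unit cost 20 (adds 20)
shortest-cost path #3: 5→4→8 push 20 @ unit cost 22 (adds 440)
shortest-cost path #4: 5→0→6→8 push 3 @ unit cost 28 (adds 84)
shortest-cost path #5: 5→10→4→8 push 10 @ unit cost 38 (adds 380)
shortest-cost path #6: 5→1→2→0→6→8 push 6 @ unit cost 44 (adds 264)
shortest-cost path #7: 5→1→2→0→6→9→8 push 5 @ unit cost 54 (adds 270)
total cost = 1534

Minimum cost for 64 units: 1534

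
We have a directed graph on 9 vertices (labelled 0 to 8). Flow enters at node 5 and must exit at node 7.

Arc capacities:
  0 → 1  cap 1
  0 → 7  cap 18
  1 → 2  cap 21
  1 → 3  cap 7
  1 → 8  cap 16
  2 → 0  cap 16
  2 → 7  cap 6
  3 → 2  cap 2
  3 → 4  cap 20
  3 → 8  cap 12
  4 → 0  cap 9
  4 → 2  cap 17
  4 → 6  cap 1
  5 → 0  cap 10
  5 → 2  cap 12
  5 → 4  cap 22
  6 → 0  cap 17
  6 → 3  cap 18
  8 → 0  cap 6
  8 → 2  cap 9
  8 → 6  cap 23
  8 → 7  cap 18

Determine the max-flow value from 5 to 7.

Maximum flow value: 26

augment #1: 5→0→7 bottleneck 10, total now 10
augment #2: 5→2→7 bottleneck 6, total now 16
augment #3: 5→2→0→7 bottleneck 6, total now 22
augment #4: 5→4→0→7 bottleneck 2, total now 24
augment #5: 5→4→0→1→8→7 bottleneck 1, total now 25
augment #6: 5→4→6→3→8→7 bottleneck 1, total now 26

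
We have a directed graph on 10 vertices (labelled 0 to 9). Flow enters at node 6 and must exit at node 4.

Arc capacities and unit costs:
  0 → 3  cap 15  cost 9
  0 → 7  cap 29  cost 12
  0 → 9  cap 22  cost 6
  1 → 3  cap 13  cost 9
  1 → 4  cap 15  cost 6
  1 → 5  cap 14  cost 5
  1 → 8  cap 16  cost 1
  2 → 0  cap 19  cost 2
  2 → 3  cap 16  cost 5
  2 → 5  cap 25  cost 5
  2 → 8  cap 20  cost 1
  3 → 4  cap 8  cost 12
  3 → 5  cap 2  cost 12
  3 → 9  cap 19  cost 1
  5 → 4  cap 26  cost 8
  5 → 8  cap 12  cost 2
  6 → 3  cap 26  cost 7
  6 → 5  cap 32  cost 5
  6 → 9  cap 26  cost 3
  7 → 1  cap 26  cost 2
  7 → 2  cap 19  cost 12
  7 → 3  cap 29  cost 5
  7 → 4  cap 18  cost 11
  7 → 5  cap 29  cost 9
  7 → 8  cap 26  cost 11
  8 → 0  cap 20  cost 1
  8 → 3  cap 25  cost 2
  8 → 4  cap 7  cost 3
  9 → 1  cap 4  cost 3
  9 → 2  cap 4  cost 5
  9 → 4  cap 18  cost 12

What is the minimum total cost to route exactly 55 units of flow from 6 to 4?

shortest-cost path #1: 6→9→1→8→4 push 4 @ unit cost 10 (adds 40)
shortest-cost path #2: 6→5→8→4 push 3 @ unit cost 10 (adds 30)
shortest-cost path #3: 6→5→8→1→4 push 4 @ unit cost 12 (adds 48)
shortest-cost path #4: 6→5→4 push 25 @ unit cost 13 (adds 325)
shortest-cost path #5: 6→9→4 push 18 @ unit cost 15 (adds 270)
shortest-cost path #6: 6→9→2→8→5→4 push 1 @ unit cost 15 (adds 15)
total cost = 728

Minimum cost for 55 units: 728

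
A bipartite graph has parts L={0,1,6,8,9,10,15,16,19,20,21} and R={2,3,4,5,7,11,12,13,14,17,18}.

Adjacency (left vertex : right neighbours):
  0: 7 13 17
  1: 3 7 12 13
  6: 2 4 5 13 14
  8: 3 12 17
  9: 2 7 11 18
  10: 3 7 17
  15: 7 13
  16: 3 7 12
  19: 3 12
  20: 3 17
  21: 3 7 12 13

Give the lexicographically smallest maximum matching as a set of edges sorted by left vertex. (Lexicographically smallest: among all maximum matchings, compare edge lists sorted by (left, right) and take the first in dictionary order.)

Lex-smallest maximum matching: {(0,7), (1,3), (6,2), (8,12), (9,11), (10,17), (15,13)}

|M| = 7 (so the lex-smallest maximum matching has 7 edges)
process left vertices in ascending order; for each, take the smallest-labelled available neighbour that still permits 7 edges overall, or leave it unmatched if none does
lex-smallest matching: {0-7, 1-3, 6-2, 8-12, 9-11, 10-17, 15-13}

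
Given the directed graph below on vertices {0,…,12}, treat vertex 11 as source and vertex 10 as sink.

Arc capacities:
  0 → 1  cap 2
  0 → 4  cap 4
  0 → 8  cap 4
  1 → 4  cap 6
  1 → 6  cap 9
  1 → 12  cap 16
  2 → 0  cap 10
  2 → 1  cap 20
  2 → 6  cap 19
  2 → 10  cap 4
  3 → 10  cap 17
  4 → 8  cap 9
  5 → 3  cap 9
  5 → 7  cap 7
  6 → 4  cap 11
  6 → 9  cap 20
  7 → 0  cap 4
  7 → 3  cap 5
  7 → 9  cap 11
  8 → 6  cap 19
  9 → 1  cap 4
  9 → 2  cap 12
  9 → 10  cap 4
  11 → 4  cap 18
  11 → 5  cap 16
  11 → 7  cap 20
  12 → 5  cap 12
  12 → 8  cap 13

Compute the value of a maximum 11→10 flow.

Maximum flow value: 22

augment #1: 11→5→3→10 bottleneck 9, total now 9
augment #2: 11→7→3→10 bottleneck 5, total now 14
augment #3: 11→7→9→10 bottleneck 4, total now 18
augment #4: 11→7→9→2→10 bottleneck 4, total now 22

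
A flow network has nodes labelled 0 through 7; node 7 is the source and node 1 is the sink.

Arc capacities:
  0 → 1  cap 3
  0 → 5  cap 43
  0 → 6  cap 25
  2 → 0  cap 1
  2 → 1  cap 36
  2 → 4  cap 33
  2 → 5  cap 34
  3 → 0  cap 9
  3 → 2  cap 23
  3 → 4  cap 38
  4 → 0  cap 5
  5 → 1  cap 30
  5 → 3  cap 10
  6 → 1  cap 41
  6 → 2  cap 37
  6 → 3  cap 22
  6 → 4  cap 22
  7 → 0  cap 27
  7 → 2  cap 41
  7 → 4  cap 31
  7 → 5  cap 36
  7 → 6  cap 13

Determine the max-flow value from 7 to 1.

augment #1: 7→0→1 bottleneck 3, total now 3
augment #2: 7→2→1 bottleneck 36, total now 39
augment #3: 7→5→1 bottleneck 30, total now 69
augment #4: 7→6→1 bottleneck 13, total now 82
augment #5: 7→0→6→1 bottleneck 24, total now 106
augment #6: 7→2→0→6→1 bottleneck 1, total now 107

Maximum flow value: 107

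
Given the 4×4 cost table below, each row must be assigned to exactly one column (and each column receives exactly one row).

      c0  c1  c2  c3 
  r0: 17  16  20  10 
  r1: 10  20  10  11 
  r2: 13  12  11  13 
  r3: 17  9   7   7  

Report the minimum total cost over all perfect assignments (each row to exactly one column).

optimal assignment: row0→col3 (cost 10), row1→col0 (cost 10), row2→col1 (cost 12), row3→col2 (cost 7)
total = 10 + 10 + 12 + 7 = 39

Minimum assignment cost: 39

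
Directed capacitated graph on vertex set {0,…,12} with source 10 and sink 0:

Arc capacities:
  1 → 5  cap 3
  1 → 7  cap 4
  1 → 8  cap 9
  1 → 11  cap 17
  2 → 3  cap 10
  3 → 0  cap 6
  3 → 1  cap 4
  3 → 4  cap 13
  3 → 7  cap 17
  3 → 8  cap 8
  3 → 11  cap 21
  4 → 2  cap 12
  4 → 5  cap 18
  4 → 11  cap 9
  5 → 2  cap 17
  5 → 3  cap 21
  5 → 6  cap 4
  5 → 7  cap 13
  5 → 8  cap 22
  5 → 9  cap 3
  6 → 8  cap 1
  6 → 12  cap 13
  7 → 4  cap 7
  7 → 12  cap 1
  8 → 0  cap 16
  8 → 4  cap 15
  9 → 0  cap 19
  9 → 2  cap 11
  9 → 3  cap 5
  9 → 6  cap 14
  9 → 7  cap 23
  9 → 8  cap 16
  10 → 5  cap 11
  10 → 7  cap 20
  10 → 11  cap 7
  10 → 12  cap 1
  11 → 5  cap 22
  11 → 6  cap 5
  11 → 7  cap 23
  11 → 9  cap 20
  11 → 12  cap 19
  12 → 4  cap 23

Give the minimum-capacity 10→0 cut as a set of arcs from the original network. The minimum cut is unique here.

Min-cut arcs: {(7,4), (7,12), (10,5), (10,11), (10,12)} (total capacity 27)

augment #1: 10→5→3→0 push 6
augment #2: 10→5→8→0 push 5
augment #3: 10→11→9→0 push 7
augment #4: 10→7→4→5→8→0 push 7
augment #5: 10→12→4→5→8→0 push 1
augment #6: 10→7→12→4→5→8→0 push 1
max flow = 27; residual-reachable set from 10 gives S-side
cut edges (S→T): {(7,4), (7,12), (10,5), (10,11), (10,12)} total cap 27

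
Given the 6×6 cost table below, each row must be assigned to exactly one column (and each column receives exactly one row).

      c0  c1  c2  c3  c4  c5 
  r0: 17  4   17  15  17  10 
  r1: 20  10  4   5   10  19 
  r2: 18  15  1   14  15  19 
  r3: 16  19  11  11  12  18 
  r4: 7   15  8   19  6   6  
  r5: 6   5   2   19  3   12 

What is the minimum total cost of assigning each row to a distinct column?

optimal assignment: row0→col1 (cost 4), row1→col3 (cost 5), row2→col2 (cost 1), row3→col4 (cost 12), row4→col5 (cost 6), row5→col0 (cost 6)
total = 4 + 5 + 1 + 12 + 6 + 6 = 34

Minimum assignment cost: 34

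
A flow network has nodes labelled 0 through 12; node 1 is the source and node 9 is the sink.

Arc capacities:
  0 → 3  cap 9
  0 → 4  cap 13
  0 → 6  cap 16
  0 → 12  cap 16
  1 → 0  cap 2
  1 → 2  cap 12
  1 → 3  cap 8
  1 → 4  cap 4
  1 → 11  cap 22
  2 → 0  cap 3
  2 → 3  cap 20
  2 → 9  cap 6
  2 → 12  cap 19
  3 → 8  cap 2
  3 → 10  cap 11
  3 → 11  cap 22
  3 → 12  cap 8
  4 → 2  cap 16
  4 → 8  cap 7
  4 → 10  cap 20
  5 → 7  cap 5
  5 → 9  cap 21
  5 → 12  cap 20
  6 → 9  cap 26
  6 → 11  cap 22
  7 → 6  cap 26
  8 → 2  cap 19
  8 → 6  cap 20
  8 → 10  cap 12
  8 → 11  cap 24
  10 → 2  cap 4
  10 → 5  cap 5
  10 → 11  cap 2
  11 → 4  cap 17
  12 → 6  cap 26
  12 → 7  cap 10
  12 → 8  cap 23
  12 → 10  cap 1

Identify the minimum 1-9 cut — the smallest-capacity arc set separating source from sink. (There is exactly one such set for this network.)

Min-cut arcs: {(2,9), (6,9), (10,5)} (total capacity 37)

augment #1: 1→2→9 push 6
augment #2: 1→0→6→9 push 2
augment #3: 1→2→0→6→9 push 3
augment #4: 1→2→12→6→9 push 3
augment #5: 1→3→8→6→9 push 2
augment #6: 1→3→10→5→9 push 5
augment #7: 1→3→12→6→9 push 1
augment #8: 1→4→8→6→9 push 4
augment #9: 1→11→4→8→6→9 push 3
augment #10: 1→11→4→2→12→6→9 push 8
max flow = 37; residual-reachable set from 1 gives S-side
cut edges (S→T): {(2,9), (6,9), (10,5)} total cap 37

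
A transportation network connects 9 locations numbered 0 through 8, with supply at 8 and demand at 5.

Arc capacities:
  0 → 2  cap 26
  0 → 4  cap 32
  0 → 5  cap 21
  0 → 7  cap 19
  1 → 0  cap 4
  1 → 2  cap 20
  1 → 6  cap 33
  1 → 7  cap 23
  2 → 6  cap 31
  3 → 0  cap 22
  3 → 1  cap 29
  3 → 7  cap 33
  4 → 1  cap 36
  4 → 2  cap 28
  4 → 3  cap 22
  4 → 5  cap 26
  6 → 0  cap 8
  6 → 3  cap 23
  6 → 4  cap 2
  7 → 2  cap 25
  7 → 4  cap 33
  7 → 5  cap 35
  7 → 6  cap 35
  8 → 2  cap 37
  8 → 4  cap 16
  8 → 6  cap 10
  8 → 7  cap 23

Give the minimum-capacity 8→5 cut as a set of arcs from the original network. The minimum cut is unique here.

augment #1: 8→4→5 push 16
augment #2: 8→7→5 push 23
augment #3: 8→6→0→5 push 8
augment #4: 8→6→4→5 push 2
augment #5: 8→2→6→3→0→5 push 13
augment #6: 8→2→6→3→7→5 push 10
max flow = 72; residual-reachable set from 8 gives S-side
cut edges (S→T): {(6,0), (6,3), (6,4), (8,4), (8,7)} total cap 72

Min-cut arcs: {(6,0), (6,3), (6,4), (8,4), (8,7)} (total capacity 72)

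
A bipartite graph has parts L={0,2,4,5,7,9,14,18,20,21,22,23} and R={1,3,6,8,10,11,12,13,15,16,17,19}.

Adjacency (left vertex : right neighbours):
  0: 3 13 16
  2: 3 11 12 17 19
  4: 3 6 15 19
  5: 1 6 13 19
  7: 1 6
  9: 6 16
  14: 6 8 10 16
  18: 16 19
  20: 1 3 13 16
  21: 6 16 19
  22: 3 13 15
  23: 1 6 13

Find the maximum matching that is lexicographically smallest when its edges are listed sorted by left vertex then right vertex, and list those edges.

|M| = 9 (so the lex-smallest maximum matching has 9 edges)
process left vertices in ascending order; for each, take the smallest-labelled available neighbour that still permits 9 edges overall, or leave it unmatched if none does
lex-smallest matching: {0-3, 2-11, 4-6, 5-1, 9-16, 14-8, 18-19, 20-13, 22-15}

Lex-smallest maximum matching: {(0,3), (2,11), (4,6), (5,1), (9,16), (14,8), (18,19), (20,13), (22,15)}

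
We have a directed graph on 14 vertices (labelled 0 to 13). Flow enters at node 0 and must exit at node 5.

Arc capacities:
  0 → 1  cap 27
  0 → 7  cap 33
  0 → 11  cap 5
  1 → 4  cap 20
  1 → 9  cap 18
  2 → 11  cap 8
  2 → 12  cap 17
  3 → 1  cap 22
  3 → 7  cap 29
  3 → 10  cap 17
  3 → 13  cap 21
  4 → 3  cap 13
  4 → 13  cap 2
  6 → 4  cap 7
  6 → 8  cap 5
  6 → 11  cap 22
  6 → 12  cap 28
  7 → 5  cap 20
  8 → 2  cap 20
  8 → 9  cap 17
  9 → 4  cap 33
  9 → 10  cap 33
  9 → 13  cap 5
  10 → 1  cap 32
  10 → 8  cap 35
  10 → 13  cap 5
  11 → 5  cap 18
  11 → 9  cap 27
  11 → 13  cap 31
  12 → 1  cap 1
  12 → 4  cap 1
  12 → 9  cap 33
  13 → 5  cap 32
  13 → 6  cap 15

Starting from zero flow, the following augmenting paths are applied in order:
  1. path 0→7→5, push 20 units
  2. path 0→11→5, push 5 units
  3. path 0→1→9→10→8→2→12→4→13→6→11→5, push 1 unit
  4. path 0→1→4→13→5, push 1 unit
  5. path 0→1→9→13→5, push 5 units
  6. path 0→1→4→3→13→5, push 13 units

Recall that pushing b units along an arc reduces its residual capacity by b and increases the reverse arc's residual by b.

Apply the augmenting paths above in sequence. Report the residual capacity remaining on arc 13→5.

Residual capacity of (13,5): 13

after path 1 (0→7→5, push 20): res(13,5)=32
after path 2 (0→11→5, push 5): res(13,5)=32
after path 3 (0→1→9→10→8→2→12→4→13→6→11→5, push 1): res(13,5)=32
after path 4 (0→1→4→13→5, push 1): res(13,5)=31
after path 5 (0→1→9→13→5, push 5): res(13,5)=26
after path 6 (0→1→4→3→13→5, push 13): res(13,5)=13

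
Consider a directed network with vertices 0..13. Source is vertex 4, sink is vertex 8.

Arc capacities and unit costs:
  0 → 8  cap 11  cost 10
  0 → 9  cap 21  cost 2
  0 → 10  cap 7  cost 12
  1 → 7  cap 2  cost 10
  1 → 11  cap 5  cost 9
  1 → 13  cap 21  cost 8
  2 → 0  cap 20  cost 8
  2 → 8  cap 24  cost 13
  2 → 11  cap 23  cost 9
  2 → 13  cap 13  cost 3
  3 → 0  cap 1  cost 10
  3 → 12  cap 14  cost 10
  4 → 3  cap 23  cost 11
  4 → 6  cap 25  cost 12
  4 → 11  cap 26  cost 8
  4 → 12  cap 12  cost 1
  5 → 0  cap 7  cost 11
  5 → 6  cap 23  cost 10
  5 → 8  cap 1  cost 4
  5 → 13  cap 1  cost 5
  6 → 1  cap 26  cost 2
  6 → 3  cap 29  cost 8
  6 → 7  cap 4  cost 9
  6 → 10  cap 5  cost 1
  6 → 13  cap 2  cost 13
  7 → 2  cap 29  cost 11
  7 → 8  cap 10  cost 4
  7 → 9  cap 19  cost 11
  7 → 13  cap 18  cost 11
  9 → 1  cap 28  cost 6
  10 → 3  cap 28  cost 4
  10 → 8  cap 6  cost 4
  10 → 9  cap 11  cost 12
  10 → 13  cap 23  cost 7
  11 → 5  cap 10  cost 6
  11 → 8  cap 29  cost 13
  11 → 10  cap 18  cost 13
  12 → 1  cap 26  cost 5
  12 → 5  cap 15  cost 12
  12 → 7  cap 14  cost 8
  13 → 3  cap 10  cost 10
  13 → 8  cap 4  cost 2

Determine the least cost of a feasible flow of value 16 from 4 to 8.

shortest-cost path #1: 4→12→7→8 push 10 @ unit cost 13 (adds 130)
shortest-cost path #2: 4→12→1→13→8 push 2 @ unit cost 16 (adds 32)
shortest-cost path #3: 4→6→10→8 push 4 @ unit cost 17 (adds 68)
total cost = 230

Minimum cost for 16 units: 230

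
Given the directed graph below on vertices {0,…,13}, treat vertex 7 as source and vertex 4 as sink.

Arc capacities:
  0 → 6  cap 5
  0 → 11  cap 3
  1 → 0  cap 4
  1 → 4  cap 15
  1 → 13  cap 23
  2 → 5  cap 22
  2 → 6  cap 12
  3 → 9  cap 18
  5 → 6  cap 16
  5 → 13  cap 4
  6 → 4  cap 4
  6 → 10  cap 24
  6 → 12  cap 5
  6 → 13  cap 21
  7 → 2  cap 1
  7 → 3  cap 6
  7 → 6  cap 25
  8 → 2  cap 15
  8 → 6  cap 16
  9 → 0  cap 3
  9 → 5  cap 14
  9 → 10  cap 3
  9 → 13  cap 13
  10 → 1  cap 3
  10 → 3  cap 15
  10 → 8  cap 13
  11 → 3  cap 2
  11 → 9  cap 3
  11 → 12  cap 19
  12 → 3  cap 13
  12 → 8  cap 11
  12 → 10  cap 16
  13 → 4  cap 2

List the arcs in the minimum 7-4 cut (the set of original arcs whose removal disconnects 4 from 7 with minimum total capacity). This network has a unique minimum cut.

augment #1: 7→6→4 push 4
augment #2: 7→6→13→4 push 2
augment #3: 7→6→10→1→4 push 3
max flow = 9; residual-reachable set from 7 gives S-side
cut edges (S→T): {(6,4), (10,1), (13,4)} total cap 9

Min-cut arcs: {(6,4), (10,1), (13,4)} (total capacity 9)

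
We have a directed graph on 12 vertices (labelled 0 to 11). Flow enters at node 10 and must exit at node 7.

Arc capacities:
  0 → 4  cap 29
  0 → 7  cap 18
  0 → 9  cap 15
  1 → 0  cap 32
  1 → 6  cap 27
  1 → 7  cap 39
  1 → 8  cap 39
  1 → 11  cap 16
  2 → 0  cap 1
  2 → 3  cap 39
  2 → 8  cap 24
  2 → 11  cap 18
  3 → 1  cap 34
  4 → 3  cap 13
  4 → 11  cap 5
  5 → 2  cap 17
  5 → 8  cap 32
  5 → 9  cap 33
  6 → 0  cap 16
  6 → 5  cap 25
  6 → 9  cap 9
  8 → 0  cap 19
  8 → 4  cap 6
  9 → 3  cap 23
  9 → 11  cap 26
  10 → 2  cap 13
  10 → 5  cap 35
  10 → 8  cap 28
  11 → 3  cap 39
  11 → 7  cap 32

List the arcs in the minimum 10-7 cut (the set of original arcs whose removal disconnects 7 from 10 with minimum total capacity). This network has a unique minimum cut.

augment #1: 10→2→0→7 push 1
augment #2: 10→2→11→7 push 12
augment #3: 10→8→0→7 push 17
augment #4: 10→5→2→11→7 push 6
augment #5: 10→5→9→11→7 push 14
augment #6: 10→5→2→3→1→7 push 11
augment #7: 10→5→9→3→1→7 push 4
augment #8: 10→8→4→3→1→7 push 6
augment #9: 10→8→0→2→3→1→7 push 1
augment #10: 10→8→0→4→3→1→7 push 1
max flow = 73; residual-reachable set from 10 gives S-side
cut edges (S→T): {(8,0), (8,4), (10,2), (10,5)} total cap 73

Min-cut arcs: {(8,0), (8,4), (10,2), (10,5)} (total capacity 73)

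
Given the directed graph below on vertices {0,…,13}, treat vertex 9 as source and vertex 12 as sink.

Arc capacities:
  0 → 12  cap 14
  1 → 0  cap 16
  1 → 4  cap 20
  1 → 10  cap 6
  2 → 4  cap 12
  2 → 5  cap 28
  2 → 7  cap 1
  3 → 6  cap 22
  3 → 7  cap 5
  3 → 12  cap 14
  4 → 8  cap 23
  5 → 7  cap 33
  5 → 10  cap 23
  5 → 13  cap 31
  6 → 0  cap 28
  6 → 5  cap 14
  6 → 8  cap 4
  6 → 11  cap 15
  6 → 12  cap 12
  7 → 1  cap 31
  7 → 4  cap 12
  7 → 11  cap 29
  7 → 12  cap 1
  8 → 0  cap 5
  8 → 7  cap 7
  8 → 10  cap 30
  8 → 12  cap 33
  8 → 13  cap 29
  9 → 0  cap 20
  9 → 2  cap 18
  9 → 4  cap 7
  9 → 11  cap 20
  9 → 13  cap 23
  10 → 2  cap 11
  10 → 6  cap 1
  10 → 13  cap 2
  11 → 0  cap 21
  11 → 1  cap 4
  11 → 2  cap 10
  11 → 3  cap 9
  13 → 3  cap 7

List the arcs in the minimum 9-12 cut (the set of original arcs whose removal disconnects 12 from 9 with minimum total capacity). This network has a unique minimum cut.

Min-cut arcs: {(0,12), (4,8), (7,12), (10,6), (11,3), (13,3)} (total capacity 55)

augment #1: 9→0→12 push 14
augment #2: 9→2→7→12 push 1
augment #3: 9→4→8→12 push 7
augment #4: 9→11→3→12 push 9
augment #5: 9→13→3→12 push 5
augment #6: 9→2→4→8→12 push 12
augment #7: 9→13→3→6→12 push 2
augment #8: 9→2→5→10→6→12 push 1
augment #9: 9→11→1→4→8→12 push 4
max flow = 55; residual-reachable set from 9 gives S-side
cut edges (S→T): {(0,12), (4,8), (7,12), (10,6), (11,3), (13,3)} total cap 55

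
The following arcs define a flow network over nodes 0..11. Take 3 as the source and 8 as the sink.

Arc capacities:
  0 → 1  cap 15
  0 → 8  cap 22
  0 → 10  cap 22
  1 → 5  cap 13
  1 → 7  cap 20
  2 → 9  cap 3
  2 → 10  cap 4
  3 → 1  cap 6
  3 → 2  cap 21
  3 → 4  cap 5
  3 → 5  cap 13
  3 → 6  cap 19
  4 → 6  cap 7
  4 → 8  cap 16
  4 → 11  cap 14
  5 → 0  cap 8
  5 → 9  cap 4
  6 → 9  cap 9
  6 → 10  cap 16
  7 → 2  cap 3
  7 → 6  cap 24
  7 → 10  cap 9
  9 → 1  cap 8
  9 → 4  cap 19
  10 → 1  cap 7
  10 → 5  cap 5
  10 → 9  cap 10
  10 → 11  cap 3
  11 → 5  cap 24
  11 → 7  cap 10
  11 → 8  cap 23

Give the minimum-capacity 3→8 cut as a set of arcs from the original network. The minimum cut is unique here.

Min-cut arcs: {(3,4), (5,0), (9,4), (10,11)} (total capacity 35)

augment #1: 3→4→8 push 5
augment #2: 3→5→0→8 push 8
augment #3: 3→2→9→4→8 push 3
augment #4: 3→2→10→11→8 push 3
augment #5: 3→5→9→4→8 push 4
augment #6: 3→6→9→4→8 push 4
augment #7: 3→6→9→4→11→8 push 5
augment #8: 3→2→10→9→4→11→8 push 1
augment #9: 3→6→10→9→4→11→8 push 2
max flow = 35; residual-reachable set from 3 gives S-side
cut edges (S→T): {(3,4), (5,0), (9,4), (10,11)} total cap 35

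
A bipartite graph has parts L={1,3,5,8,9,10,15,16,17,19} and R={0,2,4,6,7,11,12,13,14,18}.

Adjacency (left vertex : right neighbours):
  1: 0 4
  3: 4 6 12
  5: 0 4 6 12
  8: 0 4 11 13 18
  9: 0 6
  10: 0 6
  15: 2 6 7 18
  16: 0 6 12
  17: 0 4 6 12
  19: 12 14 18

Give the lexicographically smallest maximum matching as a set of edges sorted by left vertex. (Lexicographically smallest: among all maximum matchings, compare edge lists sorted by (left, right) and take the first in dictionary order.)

|M| = 7 (so the lex-smallest maximum matching has 7 edges)
process left vertices in ascending order; for each, take the smallest-labelled available neighbour that still permits 7 edges overall, or leave it unmatched if none does
lex-smallest matching: {1-0, 3-4, 5-6, 8-11, 15-2, 16-12, 19-14}

Lex-smallest maximum matching: {(1,0), (3,4), (5,6), (8,11), (15,2), (16,12), (19,14)}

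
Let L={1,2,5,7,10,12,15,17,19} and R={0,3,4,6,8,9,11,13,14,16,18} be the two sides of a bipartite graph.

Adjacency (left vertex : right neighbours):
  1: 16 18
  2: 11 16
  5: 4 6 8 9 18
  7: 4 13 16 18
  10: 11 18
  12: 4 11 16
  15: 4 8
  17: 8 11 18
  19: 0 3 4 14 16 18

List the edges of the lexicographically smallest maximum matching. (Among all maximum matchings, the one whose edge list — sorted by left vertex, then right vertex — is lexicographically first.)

Lex-smallest maximum matching: {(1,16), (2,11), (5,6), (7,13), (10,18), (12,4), (15,8), (19,0)}

|M| = 8 (so the lex-smallest maximum matching has 8 edges)
process left vertices in ascending order; for each, take the smallest-labelled available neighbour that still permits 8 edges overall, or leave it unmatched if none does
lex-smallest matching: {1-16, 2-11, 5-6, 7-13, 10-18, 12-4, 15-8, 19-0}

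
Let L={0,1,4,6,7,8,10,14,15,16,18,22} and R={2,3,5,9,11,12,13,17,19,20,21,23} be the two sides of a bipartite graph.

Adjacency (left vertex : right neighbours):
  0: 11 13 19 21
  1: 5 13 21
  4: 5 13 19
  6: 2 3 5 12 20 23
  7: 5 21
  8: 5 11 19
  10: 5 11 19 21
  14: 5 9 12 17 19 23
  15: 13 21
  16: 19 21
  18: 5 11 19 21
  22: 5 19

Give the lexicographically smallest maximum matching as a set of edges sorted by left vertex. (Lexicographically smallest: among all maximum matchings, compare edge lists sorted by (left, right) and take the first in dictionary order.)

Lex-smallest maximum matching: {(0,11), (1,5), (4,13), (6,2), (7,21), (8,19), (14,9)}

|M| = 7 (so the lex-smallest maximum matching has 7 edges)
process left vertices in ascending order; for each, take the smallest-labelled available neighbour that still permits 7 edges overall, or leave it unmatched if none does
lex-smallest matching: {0-11, 1-5, 4-13, 6-2, 7-21, 8-19, 14-9}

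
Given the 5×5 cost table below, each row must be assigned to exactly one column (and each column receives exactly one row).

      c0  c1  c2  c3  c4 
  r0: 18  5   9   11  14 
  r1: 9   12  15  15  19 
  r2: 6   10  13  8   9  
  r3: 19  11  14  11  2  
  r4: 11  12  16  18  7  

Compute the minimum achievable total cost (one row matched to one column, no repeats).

Minimum assignment cost: 40

one of 2 optimal assignments: row0→col1 (cost 5), row1→col0 (cost 9), row2→col3 (cost 8), row3→col4 (cost 2), row4→col2 (cost 16)
total = 5 + 9 + 8 + 2 + 16 = 40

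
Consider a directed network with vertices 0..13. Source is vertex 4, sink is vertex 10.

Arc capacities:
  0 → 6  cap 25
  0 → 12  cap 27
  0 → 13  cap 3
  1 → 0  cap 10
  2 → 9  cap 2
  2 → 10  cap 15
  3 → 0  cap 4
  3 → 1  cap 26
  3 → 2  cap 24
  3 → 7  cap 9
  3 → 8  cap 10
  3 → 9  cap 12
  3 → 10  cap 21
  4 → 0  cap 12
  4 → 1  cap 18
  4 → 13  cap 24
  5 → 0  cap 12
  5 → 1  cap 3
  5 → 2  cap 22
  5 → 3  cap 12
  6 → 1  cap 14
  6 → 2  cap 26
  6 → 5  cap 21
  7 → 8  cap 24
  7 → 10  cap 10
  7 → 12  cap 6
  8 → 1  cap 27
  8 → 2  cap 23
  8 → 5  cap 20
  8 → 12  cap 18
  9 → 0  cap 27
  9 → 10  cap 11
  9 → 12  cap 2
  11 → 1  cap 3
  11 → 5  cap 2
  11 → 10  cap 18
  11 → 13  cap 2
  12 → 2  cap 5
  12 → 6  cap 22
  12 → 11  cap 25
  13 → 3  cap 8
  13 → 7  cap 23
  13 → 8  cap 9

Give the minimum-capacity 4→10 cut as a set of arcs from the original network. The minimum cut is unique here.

Min-cut arcs: {(1,0), (4,0), (4,13)} (total capacity 46)

augment #1: 4→13→3→10 push 8
augment #2: 4→13→7→10 push 10
augment #3: 4→0→6→2→10 push 12
augment #4: 4→13→8→2→10 push 3
augment #5: 4→1→0→12→11→10 push 10
augment #6: 4→13→7→12→11→10 push 3
max flow = 46; residual-reachable set from 4 gives S-side
cut edges (S→T): {(1,0), (4,0), (4,13)} total cap 46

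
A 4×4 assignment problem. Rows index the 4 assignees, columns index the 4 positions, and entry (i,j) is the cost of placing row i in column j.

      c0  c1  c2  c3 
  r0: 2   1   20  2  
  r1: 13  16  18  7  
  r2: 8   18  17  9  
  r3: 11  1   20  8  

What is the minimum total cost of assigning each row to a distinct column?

Minimum assignment cost: 27

optimal assignment: row0→col0 (cost 2), row1→col3 (cost 7), row2→col2 (cost 17), row3→col1 (cost 1)
total = 2 + 7 + 17 + 1 = 27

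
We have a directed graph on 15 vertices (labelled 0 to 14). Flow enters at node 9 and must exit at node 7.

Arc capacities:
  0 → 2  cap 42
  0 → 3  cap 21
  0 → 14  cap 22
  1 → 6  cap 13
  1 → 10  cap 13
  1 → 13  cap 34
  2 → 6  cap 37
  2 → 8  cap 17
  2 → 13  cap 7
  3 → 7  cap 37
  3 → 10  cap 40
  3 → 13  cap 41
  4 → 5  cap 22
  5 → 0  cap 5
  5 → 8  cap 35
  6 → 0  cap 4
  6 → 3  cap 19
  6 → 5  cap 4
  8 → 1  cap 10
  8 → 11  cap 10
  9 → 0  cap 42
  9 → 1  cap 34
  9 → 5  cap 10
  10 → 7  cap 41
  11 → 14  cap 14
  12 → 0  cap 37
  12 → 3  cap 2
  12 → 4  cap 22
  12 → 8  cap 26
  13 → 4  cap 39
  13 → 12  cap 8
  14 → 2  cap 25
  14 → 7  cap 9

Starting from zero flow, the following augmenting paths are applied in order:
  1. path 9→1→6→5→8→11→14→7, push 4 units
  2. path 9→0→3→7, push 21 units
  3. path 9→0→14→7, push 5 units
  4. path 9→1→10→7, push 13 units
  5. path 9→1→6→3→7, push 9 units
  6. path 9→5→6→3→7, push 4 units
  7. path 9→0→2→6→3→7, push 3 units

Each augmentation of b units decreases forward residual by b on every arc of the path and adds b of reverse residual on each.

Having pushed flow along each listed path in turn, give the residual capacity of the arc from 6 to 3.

Residual capacity of (6,3): 3

after path 1 (9→1→6→5→8→11→14→7, push 4): res(6,3)=19
after path 2 (9→0→3→7, push 21): res(6,3)=19
after path 3 (9→0→14→7, push 5): res(6,3)=19
after path 4 (9→1→10→7, push 13): res(6,3)=19
after path 5 (9→1→6→3→7, push 9): res(6,3)=10
after path 6 (9→5→6→3→7, push 4): res(6,3)=6
after path 7 (9→0→2→6→3→7, push 3): res(6,3)=3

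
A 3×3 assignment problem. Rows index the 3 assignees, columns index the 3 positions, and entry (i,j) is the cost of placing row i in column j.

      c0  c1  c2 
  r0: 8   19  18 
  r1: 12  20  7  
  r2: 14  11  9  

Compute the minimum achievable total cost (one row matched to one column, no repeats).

optimal assignment: row0→col0 (cost 8), row1→col2 (cost 7), row2→col1 (cost 11)
total = 8 + 7 + 11 = 26

Minimum assignment cost: 26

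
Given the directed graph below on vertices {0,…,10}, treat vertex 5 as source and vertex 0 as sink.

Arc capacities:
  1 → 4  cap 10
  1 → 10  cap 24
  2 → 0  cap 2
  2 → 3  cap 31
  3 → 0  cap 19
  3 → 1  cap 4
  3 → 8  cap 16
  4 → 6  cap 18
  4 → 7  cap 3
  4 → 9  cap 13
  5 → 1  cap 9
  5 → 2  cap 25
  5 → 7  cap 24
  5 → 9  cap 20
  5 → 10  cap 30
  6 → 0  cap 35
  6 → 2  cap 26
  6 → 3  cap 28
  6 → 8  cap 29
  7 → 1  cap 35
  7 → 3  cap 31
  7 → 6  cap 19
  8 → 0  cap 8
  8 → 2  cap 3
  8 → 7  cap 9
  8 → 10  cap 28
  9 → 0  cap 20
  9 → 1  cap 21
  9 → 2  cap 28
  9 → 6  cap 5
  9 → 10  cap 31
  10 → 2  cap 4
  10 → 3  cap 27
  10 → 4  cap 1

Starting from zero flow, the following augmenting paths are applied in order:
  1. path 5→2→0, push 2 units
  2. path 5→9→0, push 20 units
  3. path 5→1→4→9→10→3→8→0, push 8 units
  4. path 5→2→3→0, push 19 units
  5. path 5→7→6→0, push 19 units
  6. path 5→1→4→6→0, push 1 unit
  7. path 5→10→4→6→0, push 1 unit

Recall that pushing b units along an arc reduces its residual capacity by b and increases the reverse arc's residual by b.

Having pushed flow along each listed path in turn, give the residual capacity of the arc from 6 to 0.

Residual capacity of (6,0): 14

after path 1 (5→2→0, push 2): res(6,0)=35
after path 2 (5→9→0, push 20): res(6,0)=35
after path 3 (5→1→4→9→10→3→8→0, push 8): res(6,0)=35
after path 4 (5→2→3→0, push 19): res(6,0)=35
after path 5 (5→7→6→0, push 19): res(6,0)=16
after path 6 (5→1→4→6→0, push 1): res(6,0)=15
after path 7 (5→10→4→6→0, push 1): res(6,0)=14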